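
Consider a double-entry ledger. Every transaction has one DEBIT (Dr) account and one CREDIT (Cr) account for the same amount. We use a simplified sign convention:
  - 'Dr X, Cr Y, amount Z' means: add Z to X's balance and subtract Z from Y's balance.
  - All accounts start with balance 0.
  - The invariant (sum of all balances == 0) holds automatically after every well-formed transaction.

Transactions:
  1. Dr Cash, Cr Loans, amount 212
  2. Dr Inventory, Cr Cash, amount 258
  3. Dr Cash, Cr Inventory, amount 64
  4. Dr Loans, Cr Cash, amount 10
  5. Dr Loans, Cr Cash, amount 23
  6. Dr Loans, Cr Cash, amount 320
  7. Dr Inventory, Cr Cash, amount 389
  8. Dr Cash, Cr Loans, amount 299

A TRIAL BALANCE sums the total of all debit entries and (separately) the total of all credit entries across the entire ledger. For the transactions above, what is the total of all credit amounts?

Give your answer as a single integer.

Answer: 1575

Derivation:
Txn 1: credit+=212
Txn 2: credit+=258
Txn 3: credit+=64
Txn 4: credit+=10
Txn 5: credit+=23
Txn 6: credit+=320
Txn 7: credit+=389
Txn 8: credit+=299
Total credits = 1575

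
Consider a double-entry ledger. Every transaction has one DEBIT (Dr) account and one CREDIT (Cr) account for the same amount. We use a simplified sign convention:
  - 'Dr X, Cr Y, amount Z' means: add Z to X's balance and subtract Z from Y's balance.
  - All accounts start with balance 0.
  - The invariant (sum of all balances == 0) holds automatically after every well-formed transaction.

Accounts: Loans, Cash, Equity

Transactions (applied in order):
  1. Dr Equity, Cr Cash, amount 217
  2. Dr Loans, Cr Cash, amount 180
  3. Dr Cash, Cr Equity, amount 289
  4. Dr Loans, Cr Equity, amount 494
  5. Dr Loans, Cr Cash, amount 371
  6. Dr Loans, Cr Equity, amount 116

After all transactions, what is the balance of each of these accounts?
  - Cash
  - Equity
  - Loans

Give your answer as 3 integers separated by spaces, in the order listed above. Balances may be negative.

After txn 1 (Dr Equity, Cr Cash, amount 217): Cash=-217 Equity=217
After txn 2 (Dr Loans, Cr Cash, amount 180): Cash=-397 Equity=217 Loans=180
After txn 3 (Dr Cash, Cr Equity, amount 289): Cash=-108 Equity=-72 Loans=180
After txn 4 (Dr Loans, Cr Equity, amount 494): Cash=-108 Equity=-566 Loans=674
After txn 5 (Dr Loans, Cr Cash, amount 371): Cash=-479 Equity=-566 Loans=1045
After txn 6 (Dr Loans, Cr Equity, amount 116): Cash=-479 Equity=-682 Loans=1161

Answer: -479 -682 1161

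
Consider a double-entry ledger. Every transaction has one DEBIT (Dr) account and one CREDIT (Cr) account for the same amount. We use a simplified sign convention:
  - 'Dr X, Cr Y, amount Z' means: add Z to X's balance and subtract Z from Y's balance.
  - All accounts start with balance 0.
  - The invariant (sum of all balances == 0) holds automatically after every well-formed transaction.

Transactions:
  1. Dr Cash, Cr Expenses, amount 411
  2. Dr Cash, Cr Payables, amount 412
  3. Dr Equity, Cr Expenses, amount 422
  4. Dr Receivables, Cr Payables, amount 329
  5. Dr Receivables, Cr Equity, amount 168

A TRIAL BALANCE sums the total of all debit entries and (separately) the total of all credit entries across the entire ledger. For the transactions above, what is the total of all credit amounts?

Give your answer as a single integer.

Txn 1: credit+=411
Txn 2: credit+=412
Txn 3: credit+=422
Txn 4: credit+=329
Txn 5: credit+=168
Total credits = 1742

Answer: 1742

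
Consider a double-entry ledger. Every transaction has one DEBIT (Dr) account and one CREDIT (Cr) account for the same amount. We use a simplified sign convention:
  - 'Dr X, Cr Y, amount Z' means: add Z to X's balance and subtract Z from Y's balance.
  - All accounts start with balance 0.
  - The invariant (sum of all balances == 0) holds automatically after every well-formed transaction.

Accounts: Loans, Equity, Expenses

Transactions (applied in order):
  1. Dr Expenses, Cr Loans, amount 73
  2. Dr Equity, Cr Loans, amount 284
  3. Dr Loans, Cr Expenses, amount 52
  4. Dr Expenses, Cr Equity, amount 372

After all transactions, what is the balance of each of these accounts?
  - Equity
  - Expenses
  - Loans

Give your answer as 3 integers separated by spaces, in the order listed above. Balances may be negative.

Answer: -88 393 -305

Derivation:
After txn 1 (Dr Expenses, Cr Loans, amount 73): Expenses=73 Loans=-73
After txn 2 (Dr Equity, Cr Loans, amount 284): Equity=284 Expenses=73 Loans=-357
After txn 3 (Dr Loans, Cr Expenses, amount 52): Equity=284 Expenses=21 Loans=-305
After txn 4 (Dr Expenses, Cr Equity, amount 372): Equity=-88 Expenses=393 Loans=-305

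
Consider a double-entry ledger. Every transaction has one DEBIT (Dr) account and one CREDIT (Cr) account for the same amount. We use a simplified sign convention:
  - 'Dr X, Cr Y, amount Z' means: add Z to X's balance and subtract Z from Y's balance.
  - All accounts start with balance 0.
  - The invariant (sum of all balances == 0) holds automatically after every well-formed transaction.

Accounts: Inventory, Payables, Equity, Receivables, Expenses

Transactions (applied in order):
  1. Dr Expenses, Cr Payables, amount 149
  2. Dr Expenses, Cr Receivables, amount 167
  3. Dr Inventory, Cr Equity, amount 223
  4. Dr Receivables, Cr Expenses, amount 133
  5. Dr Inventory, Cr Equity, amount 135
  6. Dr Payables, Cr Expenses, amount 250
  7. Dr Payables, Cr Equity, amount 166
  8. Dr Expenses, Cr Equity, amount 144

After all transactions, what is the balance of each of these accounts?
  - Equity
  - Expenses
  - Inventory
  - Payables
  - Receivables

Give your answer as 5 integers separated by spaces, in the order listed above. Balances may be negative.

Answer: -668 77 358 267 -34

Derivation:
After txn 1 (Dr Expenses, Cr Payables, amount 149): Expenses=149 Payables=-149
After txn 2 (Dr Expenses, Cr Receivables, amount 167): Expenses=316 Payables=-149 Receivables=-167
After txn 3 (Dr Inventory, Cr Equity, amount 223): Equity=-223 Expenses=316 Inventory=223 Payables=-149 Receivables=-167
After txn 4 (Dr Receivables, Cr Expenses, amount 133): Equity=-223 Expenses=183 Inventory=223 Payables=-149 Receivables=-34
After txn 5 (Dr Inventory, Cr Equity, amount 135): Equity=-358 Expenses=183 Inventory=358 Payables=-149 Receivables=-34
After txn 6 (Dr Payables, Cr Expenses, amount 250): Equity=-358 Expenses=-67 Inventory=358 Payables=101 Receivables=-34
After txn 7 (Dr Payables, Cr Equity, amount 166): Equity=-524 Expenses=-67 Inventory=358 Payables=267 Receivables=-34
After txn 8 (Dr Expenses, Cr Equity, amount 144): Equity=-668 Expenses=77 Inventory=358 Payables=267 Receivables=-34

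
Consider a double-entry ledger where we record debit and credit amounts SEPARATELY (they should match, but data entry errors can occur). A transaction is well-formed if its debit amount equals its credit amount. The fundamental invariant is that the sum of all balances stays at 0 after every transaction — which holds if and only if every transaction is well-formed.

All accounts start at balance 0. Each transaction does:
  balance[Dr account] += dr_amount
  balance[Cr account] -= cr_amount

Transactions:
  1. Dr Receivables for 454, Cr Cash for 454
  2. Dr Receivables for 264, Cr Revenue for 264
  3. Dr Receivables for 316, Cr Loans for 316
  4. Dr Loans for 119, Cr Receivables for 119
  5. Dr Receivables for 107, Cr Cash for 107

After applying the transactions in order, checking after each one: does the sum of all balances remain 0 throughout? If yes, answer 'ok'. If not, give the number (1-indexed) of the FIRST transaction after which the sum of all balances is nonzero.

After txn 1: dr=454 cr=454 sum_balances=0
After txn 2: dr=264 cr=264 sum_balances=0
After txn 3: dr=316 cr=316 sum_balances=0
After txn 4: dr=119 cr=119 sum_balances=0
After txn 5: dr=107 cr=107 sum_balances=0

Answer: ok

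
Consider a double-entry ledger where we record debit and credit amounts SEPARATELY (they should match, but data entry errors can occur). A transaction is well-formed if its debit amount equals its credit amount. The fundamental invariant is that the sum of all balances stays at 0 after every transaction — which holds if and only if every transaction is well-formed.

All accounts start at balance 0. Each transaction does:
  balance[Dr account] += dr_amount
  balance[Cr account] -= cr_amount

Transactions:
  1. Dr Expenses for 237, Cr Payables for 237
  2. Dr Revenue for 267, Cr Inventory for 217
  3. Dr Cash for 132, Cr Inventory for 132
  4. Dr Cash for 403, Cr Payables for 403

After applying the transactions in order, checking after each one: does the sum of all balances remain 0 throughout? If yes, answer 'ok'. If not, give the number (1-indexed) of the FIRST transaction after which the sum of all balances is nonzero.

After txn 1: dr=237 cr=237 sum_balances=0
After txn 2: dr=267 cr=217 sum_balances=50
After txn 3: dr=132 cr=132 sum_balances=50
After txn 4: dr=403 cr=403 sum_balances=50

Answer: 2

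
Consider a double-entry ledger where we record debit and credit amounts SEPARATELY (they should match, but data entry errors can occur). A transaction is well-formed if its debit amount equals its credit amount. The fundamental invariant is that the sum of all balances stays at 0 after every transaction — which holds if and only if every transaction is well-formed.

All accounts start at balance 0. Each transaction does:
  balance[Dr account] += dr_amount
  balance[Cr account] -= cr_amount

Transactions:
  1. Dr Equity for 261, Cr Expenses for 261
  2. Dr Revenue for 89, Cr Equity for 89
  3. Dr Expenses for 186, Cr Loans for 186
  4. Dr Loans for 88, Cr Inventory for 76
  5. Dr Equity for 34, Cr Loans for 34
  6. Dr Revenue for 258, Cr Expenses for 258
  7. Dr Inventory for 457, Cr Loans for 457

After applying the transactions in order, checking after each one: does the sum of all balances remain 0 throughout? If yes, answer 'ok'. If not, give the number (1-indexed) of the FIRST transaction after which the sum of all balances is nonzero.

Answer: 4

Derivation:
After txn 1: dr=261 cr=261 sum_balances=0
After txn 2: dr=89 cr=89 sum_balances=0
After txn 3: dr=186 cr=186 sum_balances=0
After txn 4: dr=88 cr=76 sum_balances=12
After txn 5: dr=34 cr=34 sum_balances=12
After txn 6: dr=258 cr=258 sum_balances=12
After txn 7: dr=457 cr=457 sum_balances=12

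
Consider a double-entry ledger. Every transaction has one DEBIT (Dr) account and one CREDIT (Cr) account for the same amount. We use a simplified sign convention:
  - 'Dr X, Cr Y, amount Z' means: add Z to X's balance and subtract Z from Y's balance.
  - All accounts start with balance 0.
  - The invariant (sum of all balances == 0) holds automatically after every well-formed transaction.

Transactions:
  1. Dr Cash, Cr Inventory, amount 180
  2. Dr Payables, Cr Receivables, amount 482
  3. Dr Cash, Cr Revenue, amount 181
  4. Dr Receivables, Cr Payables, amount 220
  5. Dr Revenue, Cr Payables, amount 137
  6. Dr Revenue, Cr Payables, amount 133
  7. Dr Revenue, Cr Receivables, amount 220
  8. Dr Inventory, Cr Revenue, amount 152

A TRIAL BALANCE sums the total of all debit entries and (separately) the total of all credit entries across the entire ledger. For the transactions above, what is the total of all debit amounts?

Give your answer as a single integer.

Txn 1: debit+=180
Txn 2: debit+=482
Txn 3: debit+=181
Txn 4: debit+=220
Txn 5: debit+=137
Txn 6: debit+=133
Txn 7: debit+=220
Txn 8: debit+=152
Total debits = 1705

Answer: 1705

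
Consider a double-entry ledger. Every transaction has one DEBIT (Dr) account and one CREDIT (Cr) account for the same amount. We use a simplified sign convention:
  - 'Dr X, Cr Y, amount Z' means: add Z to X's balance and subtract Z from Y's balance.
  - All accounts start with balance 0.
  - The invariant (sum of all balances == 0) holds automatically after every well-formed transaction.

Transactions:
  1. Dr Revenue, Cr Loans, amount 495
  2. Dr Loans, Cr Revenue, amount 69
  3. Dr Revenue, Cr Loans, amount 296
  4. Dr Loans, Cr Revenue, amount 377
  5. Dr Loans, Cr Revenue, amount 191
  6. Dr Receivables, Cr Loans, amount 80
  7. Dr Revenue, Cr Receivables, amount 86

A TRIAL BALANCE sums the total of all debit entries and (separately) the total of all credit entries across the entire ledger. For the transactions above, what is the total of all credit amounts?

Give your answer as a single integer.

Answer: 1594

Derivation:
Txn 1: credit+=495
Txn 2: credit+=69
Txn 3: credit+=296
Txn 4: credit+=377
Txn 5: credit+=191
Txn 6: credit+=80
Txn 7: credit+=86
Total credits = 1594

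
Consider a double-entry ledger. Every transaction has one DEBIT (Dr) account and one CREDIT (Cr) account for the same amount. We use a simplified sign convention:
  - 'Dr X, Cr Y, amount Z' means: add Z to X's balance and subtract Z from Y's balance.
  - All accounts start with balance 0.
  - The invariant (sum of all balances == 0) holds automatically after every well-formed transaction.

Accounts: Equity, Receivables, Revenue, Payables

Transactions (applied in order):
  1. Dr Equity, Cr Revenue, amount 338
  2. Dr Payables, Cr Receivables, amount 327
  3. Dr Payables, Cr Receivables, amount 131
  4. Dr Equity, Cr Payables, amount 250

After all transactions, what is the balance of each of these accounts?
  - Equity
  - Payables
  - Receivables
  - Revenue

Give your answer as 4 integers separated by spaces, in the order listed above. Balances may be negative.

After txn 1 (Dr Equity, Cr Revenue, amount 338): Equity=338 Revenue=-338
After txn 2 (Dr Payables, Cr Receivables, amount 327): Equity=338 Payables=327 Receivables=-327 Revenue=-338
After txn 3 (Dr Payables, Cr Receivables, amount 131): Equity=338 Payables=458 Receivables=-458 Revenue=-338
After txn 4 (Dr Equity, Cr Payables, amount 250): Equity=588 Payables=208 Receivables=-458 Revenue=-338

Answer: 588 208 -458 -338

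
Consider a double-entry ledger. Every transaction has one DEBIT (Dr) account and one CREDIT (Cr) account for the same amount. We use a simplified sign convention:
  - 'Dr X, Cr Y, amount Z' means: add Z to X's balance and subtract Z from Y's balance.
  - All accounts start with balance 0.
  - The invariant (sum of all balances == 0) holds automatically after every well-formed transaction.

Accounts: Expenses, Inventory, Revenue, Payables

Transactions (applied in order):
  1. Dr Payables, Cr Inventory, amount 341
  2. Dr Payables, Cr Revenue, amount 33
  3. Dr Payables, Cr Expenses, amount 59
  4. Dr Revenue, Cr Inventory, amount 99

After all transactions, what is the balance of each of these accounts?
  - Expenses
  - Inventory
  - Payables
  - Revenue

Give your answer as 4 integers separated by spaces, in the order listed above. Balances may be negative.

Answer: -59 -440 433 66

Derivation:
After txn 1 (Dr Payables, Cr Inventory, amount 341): Inventory=-341 Payables=341
After txn 2 (Dr Payables, Cr Revenue, amount 33): Inventory=-341 Payables=374 Revenue=-33
After txn 3 (Dr Payables, Cr Expenses, amount 59): Expenses=-59 Inventory=-341 Payables=433 Revenue=-33
After txn 4 (Dr Revenue, Cr Inventory, amount 99): Expenses=-59 Inventory=-440 Payables=433 Revenue=66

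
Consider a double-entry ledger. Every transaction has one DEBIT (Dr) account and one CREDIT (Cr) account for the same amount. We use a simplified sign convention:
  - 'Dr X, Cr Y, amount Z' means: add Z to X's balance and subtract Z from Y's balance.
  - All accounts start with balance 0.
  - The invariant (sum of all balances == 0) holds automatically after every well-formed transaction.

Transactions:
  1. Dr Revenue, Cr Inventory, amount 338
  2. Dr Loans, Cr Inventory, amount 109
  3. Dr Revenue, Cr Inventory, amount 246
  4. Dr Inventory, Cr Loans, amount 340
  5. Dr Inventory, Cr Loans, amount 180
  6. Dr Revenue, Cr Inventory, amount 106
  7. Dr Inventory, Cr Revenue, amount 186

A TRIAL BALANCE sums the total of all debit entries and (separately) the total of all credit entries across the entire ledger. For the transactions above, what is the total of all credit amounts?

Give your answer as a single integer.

Answer: 1505

Derivation:
Txn 1: credit+=338
Txn 2: credit+=109
Txn 3: credit+=246
Txn 4: credit+=340
Txn 5: credit+=180
Txn 6: credit+=106
Txn 7: credit+=186
Total credits = 1505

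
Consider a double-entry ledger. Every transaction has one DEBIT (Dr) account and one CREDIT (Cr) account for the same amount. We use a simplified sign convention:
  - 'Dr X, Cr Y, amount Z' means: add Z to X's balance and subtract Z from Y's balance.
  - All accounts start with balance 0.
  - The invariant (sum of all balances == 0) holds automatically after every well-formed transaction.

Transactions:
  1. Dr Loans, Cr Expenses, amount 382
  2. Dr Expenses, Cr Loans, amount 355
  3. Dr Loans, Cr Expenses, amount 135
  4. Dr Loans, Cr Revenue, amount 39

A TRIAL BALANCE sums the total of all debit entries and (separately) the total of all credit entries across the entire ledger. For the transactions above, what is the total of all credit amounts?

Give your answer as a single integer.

Txn 1: credit+=382
Txn 2: credit+=355
Txn 3: credit+=135
Txn 4: credit+=39
Total credits = 911

Answer: 911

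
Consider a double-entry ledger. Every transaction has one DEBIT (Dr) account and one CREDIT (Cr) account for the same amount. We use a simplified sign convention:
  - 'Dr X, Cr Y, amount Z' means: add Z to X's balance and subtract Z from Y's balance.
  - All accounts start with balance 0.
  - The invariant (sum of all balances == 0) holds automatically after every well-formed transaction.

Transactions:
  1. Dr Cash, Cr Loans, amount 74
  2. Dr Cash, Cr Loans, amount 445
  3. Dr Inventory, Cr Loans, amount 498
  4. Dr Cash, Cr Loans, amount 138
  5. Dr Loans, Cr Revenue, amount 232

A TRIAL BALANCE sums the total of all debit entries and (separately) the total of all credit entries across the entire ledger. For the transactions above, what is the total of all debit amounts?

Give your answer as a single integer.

Answer: 1387

Derivation:
Txn 1: debit+=74
Txn 2: debit+=445
Txn 3: debit+=498
Txn 4: debit+=138
Txn 5: debit+=232
Total debits = 1387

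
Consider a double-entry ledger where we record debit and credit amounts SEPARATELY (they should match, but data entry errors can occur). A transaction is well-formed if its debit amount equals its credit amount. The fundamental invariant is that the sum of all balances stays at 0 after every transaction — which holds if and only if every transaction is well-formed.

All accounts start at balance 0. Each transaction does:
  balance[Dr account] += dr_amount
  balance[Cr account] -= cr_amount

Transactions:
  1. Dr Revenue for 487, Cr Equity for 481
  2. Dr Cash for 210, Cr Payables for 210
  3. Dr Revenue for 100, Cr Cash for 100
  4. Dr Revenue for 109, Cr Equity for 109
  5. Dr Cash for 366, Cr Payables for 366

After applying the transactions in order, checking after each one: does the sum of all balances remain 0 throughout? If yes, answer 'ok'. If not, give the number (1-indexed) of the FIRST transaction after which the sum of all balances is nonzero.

After txn 1: dr=487 cr=481 sum_balances=6
After txn 2: dr=210 cr=210 sum_balances=6
After txn 3: dr=100 cr=100 sum_balances=6
After txn 4: dr=109 cr=109 sum_balances=6
After txn 5: dr=366 cr=366 sum_balances=6

Answer: 1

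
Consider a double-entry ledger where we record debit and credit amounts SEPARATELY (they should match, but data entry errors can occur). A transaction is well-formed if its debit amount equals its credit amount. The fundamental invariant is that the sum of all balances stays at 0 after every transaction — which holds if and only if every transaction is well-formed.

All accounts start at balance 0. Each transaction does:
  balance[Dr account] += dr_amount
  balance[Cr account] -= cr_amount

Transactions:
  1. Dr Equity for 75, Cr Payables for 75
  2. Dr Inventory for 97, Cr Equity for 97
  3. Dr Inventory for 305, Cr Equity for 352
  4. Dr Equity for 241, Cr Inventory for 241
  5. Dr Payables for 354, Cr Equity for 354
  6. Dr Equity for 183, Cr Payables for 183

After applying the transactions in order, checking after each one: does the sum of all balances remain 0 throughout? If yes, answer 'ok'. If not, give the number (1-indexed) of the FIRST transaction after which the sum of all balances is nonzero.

Answer: 3

Derivation:
After txn 1: dr=75 cr=75 sum_balances=0
After txn 2: dr=97 cr=97 sum_balances=0
After txn 3: dr=305 cr=352 sum_balances=-47
After txn 4: dr=241 cr=241 sum_balances=-47
After txn 5: dr=354 cr=354 sum_balances=-47
After txn 6: dr=183 cr=183 sum_balances=-47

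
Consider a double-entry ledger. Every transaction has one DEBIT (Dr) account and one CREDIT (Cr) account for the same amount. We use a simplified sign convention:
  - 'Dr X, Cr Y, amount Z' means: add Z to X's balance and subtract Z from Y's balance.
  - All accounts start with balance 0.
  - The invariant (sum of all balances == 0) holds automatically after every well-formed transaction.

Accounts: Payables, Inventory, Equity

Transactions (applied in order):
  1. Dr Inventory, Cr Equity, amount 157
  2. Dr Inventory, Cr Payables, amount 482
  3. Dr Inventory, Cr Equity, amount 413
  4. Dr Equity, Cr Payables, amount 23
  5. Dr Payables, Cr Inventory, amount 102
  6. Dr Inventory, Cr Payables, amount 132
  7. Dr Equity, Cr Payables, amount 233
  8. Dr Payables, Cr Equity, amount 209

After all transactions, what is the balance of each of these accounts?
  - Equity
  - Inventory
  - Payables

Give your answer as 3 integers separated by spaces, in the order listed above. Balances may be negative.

Answer: -523 1082 -559

Derivation:
After txn 1 (Dr Inventory, Cr Equity, amount 157): Equity=-157 Inventory=157
After txn 2 (Dr Inventory, Cr Payables, amount 482): Equity=-157 Inventory=639 Payables=-482
After txn 3 (Dr Inventory, Cr Equity, amount 413): Equity=-570 Inventory=1052 Payables=-482
After txn 4 (Dr Equity, Cr Payables, amount 23): Equity=-547 Inventory=1052 Payables=-505
After txn 5 (Dr Payables, Cr Inventory, amount 102): Equity=-547 Inventory=950 Payables=-403
After txn 6 (Dr Inventory, Cr Payables, amount 132): Equity=-547 Inventory=1082 Payables=-535
After txn 7 (Dr Equity, Cr Payables, amount 233): Equity=-314 Inventory=1082 Payables=-768
After txn 8 (Dr Payables, Cr Equity, amount 209): Equity=-523 Inventory=1082 Payables=-559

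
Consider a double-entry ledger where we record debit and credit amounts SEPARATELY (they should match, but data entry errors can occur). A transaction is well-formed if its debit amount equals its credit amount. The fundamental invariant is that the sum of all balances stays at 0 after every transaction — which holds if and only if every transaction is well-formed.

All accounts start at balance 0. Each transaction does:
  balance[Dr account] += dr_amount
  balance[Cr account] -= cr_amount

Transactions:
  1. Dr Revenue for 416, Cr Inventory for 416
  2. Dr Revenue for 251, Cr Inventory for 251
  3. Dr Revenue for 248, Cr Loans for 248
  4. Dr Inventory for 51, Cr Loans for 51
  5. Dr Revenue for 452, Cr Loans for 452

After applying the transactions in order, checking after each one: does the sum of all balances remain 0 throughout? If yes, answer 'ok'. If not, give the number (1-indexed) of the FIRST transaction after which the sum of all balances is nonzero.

After txn 1: dr=416 cr=416 sum_balances=0
After txn 2: dr=251 cr=251 sum_balances=0
After txn 3: dr=248 cr=248 sum_balances=0
After txn 4: dr=51 cr=51 sum_balances=0
After txn 5: dr=452 cr=452 sum_balances=0

Answer: ok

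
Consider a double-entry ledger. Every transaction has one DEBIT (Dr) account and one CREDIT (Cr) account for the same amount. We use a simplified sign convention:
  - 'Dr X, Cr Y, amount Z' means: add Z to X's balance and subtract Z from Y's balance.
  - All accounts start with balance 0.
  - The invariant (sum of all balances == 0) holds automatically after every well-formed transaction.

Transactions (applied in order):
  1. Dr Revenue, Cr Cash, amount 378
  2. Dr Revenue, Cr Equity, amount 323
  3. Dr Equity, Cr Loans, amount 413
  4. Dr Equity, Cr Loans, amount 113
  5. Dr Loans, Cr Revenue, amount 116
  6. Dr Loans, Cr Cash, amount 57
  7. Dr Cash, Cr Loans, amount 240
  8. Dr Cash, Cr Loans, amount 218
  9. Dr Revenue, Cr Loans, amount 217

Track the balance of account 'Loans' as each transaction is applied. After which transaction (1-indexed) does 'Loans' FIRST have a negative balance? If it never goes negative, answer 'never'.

Answer: 3

Derivation:
After txn 1: Loans=0
After txn 2: Loans=0
After txn 3: Loans=-413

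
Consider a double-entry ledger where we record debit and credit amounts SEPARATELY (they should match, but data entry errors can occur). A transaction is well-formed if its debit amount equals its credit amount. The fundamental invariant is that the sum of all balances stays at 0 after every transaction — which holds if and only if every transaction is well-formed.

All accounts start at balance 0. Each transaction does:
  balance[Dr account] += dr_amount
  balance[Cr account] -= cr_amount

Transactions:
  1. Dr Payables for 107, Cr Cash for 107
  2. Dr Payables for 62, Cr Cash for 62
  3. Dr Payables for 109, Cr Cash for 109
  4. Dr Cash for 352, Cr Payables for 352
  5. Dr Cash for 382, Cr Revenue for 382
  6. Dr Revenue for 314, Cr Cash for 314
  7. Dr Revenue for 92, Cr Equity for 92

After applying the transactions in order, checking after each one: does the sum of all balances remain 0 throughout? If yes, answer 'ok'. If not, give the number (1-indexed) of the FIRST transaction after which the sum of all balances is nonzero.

Answer: ok

Derivation:
After txn 1: dr=107 cr=107 sum_balances=0
After txn 2: dr=62 cr=62 sum_balances=0
After txn 3: dr=109 cr=109 sum_balances=0
After txn 4: dr=352 cr=352 sum_balances=0
After txn 5: dr=382 cr=382 sum_balances=0
After txn 6: dr=314 cr=314 sum_balances=0
After txn 7: dr=92 cr=92 sum_balances=0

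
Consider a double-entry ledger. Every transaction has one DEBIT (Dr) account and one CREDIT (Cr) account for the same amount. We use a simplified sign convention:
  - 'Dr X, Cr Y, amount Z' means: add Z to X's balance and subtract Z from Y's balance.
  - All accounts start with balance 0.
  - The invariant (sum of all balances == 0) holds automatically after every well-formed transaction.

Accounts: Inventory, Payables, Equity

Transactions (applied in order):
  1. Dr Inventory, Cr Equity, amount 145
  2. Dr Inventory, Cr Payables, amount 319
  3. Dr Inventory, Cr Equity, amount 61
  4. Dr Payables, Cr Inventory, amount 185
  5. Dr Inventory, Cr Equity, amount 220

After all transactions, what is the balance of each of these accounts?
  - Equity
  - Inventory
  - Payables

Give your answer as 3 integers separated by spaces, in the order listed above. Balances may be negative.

After txn 1 (Dr Inventory, Cr Equity, amount 145): Equity=-145 Inventory=145
After txn 2 (Dr Inventory, Cr Payables, amount 319): Equity=-145 Inventory=464 Payables=-319
After txn 3 (Dr Inventory, Cr Equity, amount 61): Equity=-206 Inventory=525 Payables=-319
After txn 4 (Dr Payables, Cr Inventory, amount 185): Equity=-206 Inventory=340 Payables=-134
After txn 5 (Dr Inventory, Cr Equity, amount 220): Equity=-426 Inventory=560 Payables=-134

Answer: -426 560 -134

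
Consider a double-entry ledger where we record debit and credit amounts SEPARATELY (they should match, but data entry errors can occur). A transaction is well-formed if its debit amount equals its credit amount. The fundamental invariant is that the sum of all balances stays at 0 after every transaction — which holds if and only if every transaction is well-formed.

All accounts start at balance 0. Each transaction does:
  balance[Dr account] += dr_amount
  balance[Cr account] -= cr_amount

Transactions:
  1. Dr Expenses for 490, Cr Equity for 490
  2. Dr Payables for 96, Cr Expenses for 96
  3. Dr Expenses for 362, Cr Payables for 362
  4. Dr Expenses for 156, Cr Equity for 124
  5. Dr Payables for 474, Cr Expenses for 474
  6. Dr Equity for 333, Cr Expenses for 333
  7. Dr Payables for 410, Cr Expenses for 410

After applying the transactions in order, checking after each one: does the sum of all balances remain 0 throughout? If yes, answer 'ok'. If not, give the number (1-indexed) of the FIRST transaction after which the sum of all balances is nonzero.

After txn 1: dr=490 cr=490 sum_balances=0
After txn 2: dr=96 cr=96 sum_balances=0
After txn 3: dr=362 cr=362 sum_balances=0
After txn 4: dr=156 cr=124 sum_balances=32
After txn 5: dr=474 cr=474 sum_balances=32
After txn 6: dr=333 cr=333 sum_balances=32
After txn 7: dr=410 cr=410 sum_balances=32

Answer: 4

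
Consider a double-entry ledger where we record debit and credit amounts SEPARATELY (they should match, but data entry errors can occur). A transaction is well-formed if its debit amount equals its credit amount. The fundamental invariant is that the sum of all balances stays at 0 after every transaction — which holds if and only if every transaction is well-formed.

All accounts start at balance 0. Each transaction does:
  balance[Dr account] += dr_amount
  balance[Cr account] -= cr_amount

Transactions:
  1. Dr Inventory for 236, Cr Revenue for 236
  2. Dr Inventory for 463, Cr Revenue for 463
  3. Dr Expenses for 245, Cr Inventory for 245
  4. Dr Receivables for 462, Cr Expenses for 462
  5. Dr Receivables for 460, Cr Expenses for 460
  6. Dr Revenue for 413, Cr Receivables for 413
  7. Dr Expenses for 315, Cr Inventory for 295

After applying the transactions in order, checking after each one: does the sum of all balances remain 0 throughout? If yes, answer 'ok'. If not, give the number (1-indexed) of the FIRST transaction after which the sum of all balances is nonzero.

Answer: 7

Derivation:
After txn 1: dr=236 cr=236 sum_balances=0
After txn 2: dr=463 cr=463 sum_balances=0
After txn 3: dr=245 cr=245 sum_balances=0
After txn 4: dr=462 cr=462 sum_balances=0
After txn 5: dr=460 cr=460 sum_balances=0
After txn 6: dr=413 cr=413 sum_balances=0
After txn 7: dr=315 cr=295 sum_balances=20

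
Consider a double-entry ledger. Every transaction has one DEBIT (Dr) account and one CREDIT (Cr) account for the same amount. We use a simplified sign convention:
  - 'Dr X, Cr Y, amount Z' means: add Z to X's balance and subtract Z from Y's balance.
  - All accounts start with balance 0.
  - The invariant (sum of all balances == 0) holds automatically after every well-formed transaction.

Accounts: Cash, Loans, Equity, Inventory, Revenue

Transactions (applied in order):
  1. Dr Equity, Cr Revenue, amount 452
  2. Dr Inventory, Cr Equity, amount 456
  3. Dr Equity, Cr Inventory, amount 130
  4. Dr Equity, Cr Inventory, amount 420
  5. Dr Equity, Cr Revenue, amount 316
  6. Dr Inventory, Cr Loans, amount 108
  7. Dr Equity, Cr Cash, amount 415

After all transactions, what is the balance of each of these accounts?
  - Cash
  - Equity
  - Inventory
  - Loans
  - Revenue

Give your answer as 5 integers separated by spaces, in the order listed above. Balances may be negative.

After txn 1 (Dr Equity, Cr Revenue, amount 452): Equity=452 Revenue=-452
After txn 2 (Dr Inventory, Cr Equity, amount 456): Equity=-4 Inventory=456 Revenue=-452
After txn 3 (Dr Equity, Cr Inventory, amount 130): Equity=126 Inventory=326 Revenue=-452
After txn 4 (Dr Equity, Cr Inventory, amount 420): Equity=546 Inventory=-94 Revenue=-452
After txn 5 (Dr Equity, Cr Revenue, amount 316): Equity=862 Inventory=-94 Revenue=-768
After txn 6 (Dr Inventory, Cr Loans, amount 108): Equity=862 Inventory=14 Loans=-108 Revenue=-768
After txn 7 (Dr Equity, Cr Cash, amount 415): Cash=-415 Equity=1277 Inventory=14 Loans=-108 Revenue=-768

Answer: -415 1277 14 -108 -768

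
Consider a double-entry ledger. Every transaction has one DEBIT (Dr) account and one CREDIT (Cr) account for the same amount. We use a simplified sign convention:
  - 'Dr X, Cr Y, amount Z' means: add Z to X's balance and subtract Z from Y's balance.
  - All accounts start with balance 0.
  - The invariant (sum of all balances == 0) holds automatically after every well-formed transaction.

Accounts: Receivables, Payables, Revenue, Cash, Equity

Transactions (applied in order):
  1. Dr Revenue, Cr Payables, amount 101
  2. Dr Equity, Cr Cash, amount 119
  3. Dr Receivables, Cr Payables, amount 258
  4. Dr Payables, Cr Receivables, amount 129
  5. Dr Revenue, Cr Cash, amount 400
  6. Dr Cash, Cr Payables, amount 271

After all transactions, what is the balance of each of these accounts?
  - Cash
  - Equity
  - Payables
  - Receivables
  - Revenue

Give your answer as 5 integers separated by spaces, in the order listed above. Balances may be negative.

After txn 1 (Dr Revenue, Cr Payables, amount 101): Payables=-101 Revenue=101
After txn 2 (Dr Equity, Cr Cash, amount 119): Cash=-119 Equity=119 Payables=-101 Revenue=101
After txn 3 (Dr Receivables, Cr Payables, amount 258): Cash=-119 Equity=119 Payables=-359 Receivables=258 Revenue=101
After txn 4 (Dr Payables, Cr Receivables, amount 129): Cash=-119 Equity=119 Payables=-230 Receivables=129 Revenue=101
After txn 5 (Dr Revenue, Cr Cash, amount 400): Cash=-519 Equity=119 Payables=-230 Receivables=129 Revenue=501
After txn 6 (Dr Cash, Cr Payables, amount 271): Cash=-248 Equity=119 Payables=-501 Receivables=129 Revenue=501

Answer: -248 119 -501 129 501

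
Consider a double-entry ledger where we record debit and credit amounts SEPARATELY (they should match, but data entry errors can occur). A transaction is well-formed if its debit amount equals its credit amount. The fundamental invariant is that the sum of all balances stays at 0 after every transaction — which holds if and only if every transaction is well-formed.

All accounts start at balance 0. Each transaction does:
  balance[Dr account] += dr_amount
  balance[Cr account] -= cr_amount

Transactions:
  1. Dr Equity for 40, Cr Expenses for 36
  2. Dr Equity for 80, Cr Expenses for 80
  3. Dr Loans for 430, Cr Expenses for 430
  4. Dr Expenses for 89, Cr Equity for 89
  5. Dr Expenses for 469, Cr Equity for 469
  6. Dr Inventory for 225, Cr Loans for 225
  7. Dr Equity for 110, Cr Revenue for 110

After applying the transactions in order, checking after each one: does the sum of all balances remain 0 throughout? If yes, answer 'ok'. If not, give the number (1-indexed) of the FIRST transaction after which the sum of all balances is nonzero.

Answer: 1

Derivation:
After txn 1: dr=40 cr=36 sum_balances=4
After txn 2: dr=80 cr=80 sum_balances=4
After txn 3: dr=430 cr=430 sum_balances=4
After txn 4: dr=89 cr=89 sum_balances=4
After txn 5: dr=469 cr=469 sum_balances=4
After txn 6: dr=225 cr=225 sum_balances=4
After txn 7: dr=110 cr=110 sum_balances=4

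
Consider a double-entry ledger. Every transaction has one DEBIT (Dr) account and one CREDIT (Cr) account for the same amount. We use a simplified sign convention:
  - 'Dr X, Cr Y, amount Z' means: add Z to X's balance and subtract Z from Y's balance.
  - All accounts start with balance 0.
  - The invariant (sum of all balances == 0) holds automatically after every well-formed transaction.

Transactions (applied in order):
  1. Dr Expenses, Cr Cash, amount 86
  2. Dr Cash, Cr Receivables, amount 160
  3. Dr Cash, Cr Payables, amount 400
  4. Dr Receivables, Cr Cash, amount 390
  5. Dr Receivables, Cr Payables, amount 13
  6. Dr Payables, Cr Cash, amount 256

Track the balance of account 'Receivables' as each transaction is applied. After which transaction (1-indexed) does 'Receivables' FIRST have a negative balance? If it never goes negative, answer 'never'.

Answer: 2

Derivation:
After txn 1: Receivables=0
After txn 2: Receivables=-160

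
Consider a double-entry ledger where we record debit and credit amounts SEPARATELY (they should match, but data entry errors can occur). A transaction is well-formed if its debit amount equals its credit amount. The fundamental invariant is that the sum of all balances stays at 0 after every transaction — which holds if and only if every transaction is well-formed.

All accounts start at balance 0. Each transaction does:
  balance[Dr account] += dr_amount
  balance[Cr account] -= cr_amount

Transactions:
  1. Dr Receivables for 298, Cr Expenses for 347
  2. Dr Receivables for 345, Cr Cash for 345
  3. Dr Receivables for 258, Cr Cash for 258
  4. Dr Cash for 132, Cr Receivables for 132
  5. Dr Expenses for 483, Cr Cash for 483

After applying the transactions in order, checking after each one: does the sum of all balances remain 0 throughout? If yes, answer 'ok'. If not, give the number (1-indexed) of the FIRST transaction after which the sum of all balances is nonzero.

Answer: 1

Derivation:
After txn 1: dr=298 cr=347 sum_balances=-49
After txn 2: dr=345 cr=345 sum_balances=-49
After txn 3: dr=258 cr=258 sum_balances=-49
After txn 4: dr=132 cr=132 sum_balances=-49
After txn 5: dr=483 cr=483 sum_balances=-49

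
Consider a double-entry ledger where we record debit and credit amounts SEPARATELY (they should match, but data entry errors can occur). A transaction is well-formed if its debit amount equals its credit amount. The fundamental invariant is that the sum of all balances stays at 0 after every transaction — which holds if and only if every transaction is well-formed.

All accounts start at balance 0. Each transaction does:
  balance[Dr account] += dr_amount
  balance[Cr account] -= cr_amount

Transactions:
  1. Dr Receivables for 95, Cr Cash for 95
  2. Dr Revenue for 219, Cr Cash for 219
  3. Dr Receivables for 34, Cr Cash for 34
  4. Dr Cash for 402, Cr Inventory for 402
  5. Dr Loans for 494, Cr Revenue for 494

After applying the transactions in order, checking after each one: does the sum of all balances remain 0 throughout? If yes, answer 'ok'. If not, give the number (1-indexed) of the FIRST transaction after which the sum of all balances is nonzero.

After txn 1: dr=95 cr=95 sum_balances=0
After txn 2: dr=219 cr=219 sum_balances=0
After txn 3: dr=34 cr=34 sum_balances=0
After txn 4: dr=402 cr=402 sum_balances=0
After txn 5: dr=494 cr=494 sum_balances=0

Answer: ok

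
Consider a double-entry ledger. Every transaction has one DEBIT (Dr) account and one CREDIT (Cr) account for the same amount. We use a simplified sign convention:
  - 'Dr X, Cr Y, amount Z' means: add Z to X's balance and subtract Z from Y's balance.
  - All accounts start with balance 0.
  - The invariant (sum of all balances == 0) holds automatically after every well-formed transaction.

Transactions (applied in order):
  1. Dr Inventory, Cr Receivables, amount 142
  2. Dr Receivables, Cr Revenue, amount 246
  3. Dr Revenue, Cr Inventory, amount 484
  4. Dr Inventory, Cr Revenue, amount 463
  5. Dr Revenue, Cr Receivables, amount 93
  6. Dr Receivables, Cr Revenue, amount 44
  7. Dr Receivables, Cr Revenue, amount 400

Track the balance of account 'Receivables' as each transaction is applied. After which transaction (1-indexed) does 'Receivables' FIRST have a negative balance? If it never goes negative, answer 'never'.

Answer: 1

Derivation:
After txn 1: Receivables=-142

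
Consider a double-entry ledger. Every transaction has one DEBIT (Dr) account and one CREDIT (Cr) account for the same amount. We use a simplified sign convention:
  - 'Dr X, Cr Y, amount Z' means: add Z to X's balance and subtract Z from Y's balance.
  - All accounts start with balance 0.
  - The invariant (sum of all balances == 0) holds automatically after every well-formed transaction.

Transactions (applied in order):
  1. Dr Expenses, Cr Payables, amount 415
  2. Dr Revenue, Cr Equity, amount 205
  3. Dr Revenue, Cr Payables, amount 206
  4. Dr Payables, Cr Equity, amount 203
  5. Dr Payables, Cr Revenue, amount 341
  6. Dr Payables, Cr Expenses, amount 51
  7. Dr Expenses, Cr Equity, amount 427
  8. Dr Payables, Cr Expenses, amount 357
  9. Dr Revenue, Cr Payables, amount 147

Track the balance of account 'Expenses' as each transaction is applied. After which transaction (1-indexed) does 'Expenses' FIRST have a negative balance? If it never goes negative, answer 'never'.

Answer: never

Derivation:
After txn 1: Expenses=415
After txn 2: Expenses=415
After txn 3: Expenses=415
After txn 4: Expenses=415
After txn 5: Expenses=415
After txn 6: Expenses=364
After txn 7: Expenses=791
After txn 8: Expenses=434
After txn 9: Expenses=434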